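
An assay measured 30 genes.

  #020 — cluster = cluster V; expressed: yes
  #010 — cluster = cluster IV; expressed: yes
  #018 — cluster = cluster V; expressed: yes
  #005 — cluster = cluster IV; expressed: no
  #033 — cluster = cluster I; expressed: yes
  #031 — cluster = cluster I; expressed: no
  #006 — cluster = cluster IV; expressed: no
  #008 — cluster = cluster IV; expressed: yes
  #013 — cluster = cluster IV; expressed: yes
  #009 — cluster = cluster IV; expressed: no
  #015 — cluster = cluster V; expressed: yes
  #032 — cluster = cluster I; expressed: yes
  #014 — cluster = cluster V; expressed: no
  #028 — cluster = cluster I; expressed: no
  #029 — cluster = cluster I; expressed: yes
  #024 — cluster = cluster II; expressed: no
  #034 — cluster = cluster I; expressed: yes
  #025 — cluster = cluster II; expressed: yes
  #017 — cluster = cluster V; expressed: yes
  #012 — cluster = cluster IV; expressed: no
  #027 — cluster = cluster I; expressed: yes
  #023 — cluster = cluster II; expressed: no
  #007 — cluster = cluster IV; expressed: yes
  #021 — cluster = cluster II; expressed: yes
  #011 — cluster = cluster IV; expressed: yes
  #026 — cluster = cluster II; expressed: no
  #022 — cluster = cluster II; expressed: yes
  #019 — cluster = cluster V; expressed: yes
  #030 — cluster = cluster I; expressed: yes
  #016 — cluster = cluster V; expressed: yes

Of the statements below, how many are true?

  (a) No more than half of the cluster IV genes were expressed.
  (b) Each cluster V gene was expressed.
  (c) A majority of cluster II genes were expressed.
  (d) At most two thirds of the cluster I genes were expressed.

(a) cluster IV: |A| = 9, |A ∩ B| = 5; needs |A ∩ B| ≤ |A ∖ B| — false.
(b) cluster V: |A| = 7, |A ∩ B| = 6; needs A ⊆ B, i.e. every element of A is in B (|A ∖ B| = 0) — false.
(c) cluster II: |A| = 6, |A ∩ B| = 3; needs |A ∩ B| > |A ∖ B| — false.
(d) cluster I: |A| = 8, |A ∩ B| = 6; needs |A ∩ B| / |A| ≤ 2/3 — false.

0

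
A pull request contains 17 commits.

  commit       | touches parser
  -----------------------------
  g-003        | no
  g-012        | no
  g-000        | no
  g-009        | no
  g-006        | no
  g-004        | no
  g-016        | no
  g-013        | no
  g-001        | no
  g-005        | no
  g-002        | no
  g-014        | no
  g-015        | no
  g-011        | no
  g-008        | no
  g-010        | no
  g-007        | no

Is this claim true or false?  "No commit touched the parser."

Truth condition: A ∩ B = ∅ (|A ∩ B| = 0).
|A| = 17, |A ∩ B| = 0, |A ∖ B| = 17.
So the statement is true.

True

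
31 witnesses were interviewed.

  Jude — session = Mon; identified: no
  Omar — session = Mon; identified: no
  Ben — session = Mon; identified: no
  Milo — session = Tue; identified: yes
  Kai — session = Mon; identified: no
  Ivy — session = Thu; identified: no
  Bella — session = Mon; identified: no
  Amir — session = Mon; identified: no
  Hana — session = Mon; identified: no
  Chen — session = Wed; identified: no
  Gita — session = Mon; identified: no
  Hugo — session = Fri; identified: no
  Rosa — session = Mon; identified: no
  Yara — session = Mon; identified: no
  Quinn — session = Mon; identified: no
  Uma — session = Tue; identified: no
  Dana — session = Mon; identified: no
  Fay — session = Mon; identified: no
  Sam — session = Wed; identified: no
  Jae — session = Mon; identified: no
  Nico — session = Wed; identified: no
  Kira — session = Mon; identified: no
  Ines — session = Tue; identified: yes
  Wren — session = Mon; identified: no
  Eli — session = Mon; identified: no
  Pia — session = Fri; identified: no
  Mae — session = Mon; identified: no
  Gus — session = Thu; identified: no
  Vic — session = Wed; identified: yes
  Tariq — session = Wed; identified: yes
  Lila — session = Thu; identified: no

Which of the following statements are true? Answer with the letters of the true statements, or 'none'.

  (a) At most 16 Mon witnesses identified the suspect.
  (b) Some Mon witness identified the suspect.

|A| = 18, |A ∩ B| = 0, |A ∖ B| = 18.
(a) |A ∩ B| ≤ 16: holds.
(b) A ∩ B ≠ ∅ (|A ∩ B| ≥ 1): fails.

(a)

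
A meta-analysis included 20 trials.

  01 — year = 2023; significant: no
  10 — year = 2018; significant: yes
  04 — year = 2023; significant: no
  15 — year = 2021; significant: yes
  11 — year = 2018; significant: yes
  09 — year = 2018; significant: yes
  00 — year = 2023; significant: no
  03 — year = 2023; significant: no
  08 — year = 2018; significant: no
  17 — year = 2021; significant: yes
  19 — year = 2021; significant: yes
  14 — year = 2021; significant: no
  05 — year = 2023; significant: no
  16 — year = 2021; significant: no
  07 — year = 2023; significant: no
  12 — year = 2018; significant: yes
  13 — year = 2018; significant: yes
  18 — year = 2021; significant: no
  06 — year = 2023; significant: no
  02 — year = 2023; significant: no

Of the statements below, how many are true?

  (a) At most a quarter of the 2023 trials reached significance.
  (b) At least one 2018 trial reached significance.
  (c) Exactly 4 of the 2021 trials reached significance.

(a) 2023: |A| = 8, |A ∩ B| = 0; needs |A ∩ B| / |A| ≤ 1/4 — true.
(b) 2018: |A| = 6, |A ∩ B| = 5; needs A ∩ B ≠ ∅ (|A ∩ B| ≥ 1) — true.
(c) 2021: |A| = 6, |A ∩ B| = 3; needs |A ∩ B| = 4 — false.

2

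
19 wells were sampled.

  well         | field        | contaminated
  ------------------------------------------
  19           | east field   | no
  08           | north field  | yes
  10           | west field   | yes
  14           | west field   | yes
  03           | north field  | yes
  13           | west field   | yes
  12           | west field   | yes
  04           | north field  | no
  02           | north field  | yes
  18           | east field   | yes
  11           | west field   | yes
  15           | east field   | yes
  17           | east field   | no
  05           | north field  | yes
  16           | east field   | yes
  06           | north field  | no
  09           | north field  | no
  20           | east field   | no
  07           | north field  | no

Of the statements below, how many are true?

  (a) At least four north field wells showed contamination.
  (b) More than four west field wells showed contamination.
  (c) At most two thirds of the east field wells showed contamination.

(a) north field: |A| = 8, |A ∩ B| = 4; needs |A ∩ B| ≥ 4 — true.
(b) west field: |A| = 5, |A ∩ B| = 5; needs |A ∩ B| > 4 — true.
(c) east field: |A| = 6, |A ∩ B| = 3; needs |A ∩ B| / |A| ≤ 2/3 — true.

3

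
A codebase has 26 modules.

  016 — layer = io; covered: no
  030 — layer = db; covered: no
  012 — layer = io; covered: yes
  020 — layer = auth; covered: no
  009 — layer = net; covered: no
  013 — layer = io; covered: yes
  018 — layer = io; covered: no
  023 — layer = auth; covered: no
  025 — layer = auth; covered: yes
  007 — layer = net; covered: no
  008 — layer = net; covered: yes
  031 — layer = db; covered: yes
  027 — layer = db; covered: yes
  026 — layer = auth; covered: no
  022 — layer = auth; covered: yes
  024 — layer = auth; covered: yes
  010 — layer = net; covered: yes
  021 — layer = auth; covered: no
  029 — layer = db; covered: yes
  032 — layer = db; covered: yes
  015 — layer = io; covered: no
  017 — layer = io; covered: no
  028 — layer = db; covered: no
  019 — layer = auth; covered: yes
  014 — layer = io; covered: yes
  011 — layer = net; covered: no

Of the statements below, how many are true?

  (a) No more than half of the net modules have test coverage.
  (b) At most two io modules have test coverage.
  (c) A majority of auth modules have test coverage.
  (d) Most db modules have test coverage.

2

(a) net: |A| = 5, |A ∩ B| = 2; needs |A ∩ B| ≤ |A ∖ B| — true.
(b) io: |A| = 7, |A ∩ B| = 3; needs |A ∩ B| ≤ 2 — false.
(c) auth: |A| = 8, |A ∩ B| = 4; needs |A ∩ B| > |A ∖ B| — false.
(d) db: |A| = 6, |A ∩ B| = 4; needs |A ∩ B| > |A ∖ B| — true.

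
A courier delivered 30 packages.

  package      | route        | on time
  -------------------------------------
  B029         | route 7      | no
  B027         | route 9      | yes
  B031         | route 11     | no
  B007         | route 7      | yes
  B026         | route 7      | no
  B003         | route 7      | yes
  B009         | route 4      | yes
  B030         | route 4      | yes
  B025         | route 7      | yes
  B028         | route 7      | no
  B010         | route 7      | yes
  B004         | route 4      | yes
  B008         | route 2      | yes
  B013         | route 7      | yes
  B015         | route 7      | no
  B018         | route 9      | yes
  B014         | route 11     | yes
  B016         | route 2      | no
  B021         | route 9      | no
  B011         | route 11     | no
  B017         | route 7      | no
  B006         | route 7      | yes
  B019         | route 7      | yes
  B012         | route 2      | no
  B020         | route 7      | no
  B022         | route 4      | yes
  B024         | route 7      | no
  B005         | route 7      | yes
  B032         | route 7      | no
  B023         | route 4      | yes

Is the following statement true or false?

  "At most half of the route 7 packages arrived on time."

The determiner here denotes the relation: |A ∩ B| ≤ |A ∖ B|.
|A| = 16, |A ∩ B| = 8, |A ∖ B| = 8.
8 = 8, so the statement is true.

True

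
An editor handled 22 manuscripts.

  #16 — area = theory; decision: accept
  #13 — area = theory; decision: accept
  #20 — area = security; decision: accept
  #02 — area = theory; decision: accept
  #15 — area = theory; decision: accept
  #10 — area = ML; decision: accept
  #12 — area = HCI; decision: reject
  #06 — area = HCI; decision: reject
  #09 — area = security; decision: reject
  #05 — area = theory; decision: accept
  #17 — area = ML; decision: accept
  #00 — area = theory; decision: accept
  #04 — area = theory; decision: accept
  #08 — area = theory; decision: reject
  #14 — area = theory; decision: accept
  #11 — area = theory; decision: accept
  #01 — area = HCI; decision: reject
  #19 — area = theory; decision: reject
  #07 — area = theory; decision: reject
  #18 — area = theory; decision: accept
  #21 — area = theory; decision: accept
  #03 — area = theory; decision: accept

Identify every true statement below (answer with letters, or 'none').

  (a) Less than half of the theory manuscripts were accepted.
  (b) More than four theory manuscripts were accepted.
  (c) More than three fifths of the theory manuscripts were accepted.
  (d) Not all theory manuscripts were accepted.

|A| = 15, |A ∩ B| = 12, |A ∖ B| = 3.
(a) |A ∩ B| < |A ∖ B|: fails.
(b) |A ∩ B| > 4: holds.
(c) |A ∩ B| / |A| > 3/5: holds.
(d) A ⊄ B (|A ∖ B| ≥ 1): holds.

(b), (c), (d)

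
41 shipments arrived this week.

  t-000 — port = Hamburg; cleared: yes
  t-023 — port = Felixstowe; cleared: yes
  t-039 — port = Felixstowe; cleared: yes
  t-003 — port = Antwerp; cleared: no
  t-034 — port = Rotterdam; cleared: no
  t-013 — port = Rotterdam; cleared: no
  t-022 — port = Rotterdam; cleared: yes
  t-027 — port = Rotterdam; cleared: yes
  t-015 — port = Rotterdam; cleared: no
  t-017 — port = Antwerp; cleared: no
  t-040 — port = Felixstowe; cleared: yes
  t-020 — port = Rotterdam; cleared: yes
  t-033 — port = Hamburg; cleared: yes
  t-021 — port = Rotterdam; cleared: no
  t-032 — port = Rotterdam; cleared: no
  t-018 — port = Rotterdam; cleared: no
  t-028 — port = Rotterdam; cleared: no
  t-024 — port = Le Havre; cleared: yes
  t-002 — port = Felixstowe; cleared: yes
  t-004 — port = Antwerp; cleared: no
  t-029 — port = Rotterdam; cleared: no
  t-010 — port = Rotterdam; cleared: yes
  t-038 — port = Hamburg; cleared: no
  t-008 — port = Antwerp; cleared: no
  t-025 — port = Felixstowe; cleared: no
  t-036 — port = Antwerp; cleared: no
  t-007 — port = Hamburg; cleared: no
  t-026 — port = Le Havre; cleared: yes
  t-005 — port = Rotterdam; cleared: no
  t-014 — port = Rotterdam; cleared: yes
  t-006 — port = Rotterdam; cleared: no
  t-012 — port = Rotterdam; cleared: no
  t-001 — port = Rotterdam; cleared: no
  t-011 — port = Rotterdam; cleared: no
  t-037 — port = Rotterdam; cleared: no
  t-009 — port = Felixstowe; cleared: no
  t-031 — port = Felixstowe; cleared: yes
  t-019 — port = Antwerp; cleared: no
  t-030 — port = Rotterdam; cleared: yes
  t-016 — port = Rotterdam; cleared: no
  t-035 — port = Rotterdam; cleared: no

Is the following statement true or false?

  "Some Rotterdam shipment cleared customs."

True

'Some Rotterdam shipment cleared customs' holds iff A ∩ B ≠ ∅ (|A ∩ B| ≥ 1).
|A| = 22, |A ∩ B| = 6, |A ∖ B| = 16.
So the statement is true.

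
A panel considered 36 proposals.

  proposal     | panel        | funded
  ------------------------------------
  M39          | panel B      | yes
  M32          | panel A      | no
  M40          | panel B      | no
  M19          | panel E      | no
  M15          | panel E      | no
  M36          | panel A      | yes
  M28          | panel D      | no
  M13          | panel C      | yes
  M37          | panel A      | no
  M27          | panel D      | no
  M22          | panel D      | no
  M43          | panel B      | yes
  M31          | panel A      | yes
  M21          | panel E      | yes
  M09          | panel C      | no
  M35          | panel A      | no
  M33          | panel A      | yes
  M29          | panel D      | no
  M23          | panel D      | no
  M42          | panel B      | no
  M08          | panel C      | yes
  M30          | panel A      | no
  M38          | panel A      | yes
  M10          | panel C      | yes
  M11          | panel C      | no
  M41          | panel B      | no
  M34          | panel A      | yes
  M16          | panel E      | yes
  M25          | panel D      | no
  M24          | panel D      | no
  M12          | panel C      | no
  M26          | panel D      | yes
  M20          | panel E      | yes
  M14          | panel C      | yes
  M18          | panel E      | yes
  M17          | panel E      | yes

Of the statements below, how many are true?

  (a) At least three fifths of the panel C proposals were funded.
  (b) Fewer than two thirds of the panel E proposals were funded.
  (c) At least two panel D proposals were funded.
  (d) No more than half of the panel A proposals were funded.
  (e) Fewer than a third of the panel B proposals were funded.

(a) panel C: |A| = 7, |A ∩ B| = 4; needs |A ∩ B| / |A| ≥ 3/5 — false.
(b) panel E: |A| = 7, |A ∩ B| = 5; needs |A ∩ B| / |A| < 2/3 — false.
(c) panel D: |A| = 8, |A ∩ B| = 1; needs |A ∩ B| ≥ 2 — false.
(d) panel A: |A| = 9, |A ∩ B| = 5; needs |A ∩ B| ≤ |A ∖ B| — false.
(e) panel B: |A| = 5, |A ∩ B| = 2; needs |A ∩ B| / |A| < 1/3 — false.

0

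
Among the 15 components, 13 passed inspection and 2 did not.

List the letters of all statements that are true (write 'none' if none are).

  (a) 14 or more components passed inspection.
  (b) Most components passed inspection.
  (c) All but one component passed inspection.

(b)

|A| = 15, |A ∩ B| = 13, |A ∖ B| = 2.
(a) |A ∩ B| ≥ 14: fails.
(b) |A ∩ B| > |A ∖ B|: holds.
(c) |A ∖ B| = 1: fails.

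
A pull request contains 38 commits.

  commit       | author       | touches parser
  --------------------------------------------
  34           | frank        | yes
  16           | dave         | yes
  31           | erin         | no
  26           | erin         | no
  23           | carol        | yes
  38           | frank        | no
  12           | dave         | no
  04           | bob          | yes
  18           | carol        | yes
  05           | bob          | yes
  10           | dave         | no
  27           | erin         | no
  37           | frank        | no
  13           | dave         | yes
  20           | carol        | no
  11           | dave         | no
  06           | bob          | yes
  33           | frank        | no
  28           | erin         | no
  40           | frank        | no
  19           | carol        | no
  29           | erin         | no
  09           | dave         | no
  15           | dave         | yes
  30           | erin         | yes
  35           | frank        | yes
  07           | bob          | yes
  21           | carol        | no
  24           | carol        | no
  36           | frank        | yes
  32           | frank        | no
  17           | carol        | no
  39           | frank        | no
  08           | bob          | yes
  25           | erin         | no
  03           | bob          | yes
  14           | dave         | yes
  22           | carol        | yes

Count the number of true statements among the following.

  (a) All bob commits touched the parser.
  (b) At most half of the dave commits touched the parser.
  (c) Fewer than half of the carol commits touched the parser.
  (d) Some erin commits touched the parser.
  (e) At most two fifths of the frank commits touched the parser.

5

(a) bob: |A| = 6, |A ∩ B| = 6; needs A ⊆ B, i.e. every element of A is in B (|A ∖ B| = 0) — true.
(b) dave: |A| = 8, |A ∩ B| = 4; needs |A ∩ B| ≤ |A ∖ B| — true.
(c) carol: |A| = 8, |A ∩ B| = 3; needs |A ∩ B| < |A ∖ B| — true.
(d) erin: |A| = 7, |A ∩ B| = 1; needs A ∩ B ≠ ∅ (|A ∩ B| ≥ 1) — true.
(e) frank: |A| = 9, |A ∩ B| = 3; needs |A ∩ B| / |A| ≤ 2/5 — true.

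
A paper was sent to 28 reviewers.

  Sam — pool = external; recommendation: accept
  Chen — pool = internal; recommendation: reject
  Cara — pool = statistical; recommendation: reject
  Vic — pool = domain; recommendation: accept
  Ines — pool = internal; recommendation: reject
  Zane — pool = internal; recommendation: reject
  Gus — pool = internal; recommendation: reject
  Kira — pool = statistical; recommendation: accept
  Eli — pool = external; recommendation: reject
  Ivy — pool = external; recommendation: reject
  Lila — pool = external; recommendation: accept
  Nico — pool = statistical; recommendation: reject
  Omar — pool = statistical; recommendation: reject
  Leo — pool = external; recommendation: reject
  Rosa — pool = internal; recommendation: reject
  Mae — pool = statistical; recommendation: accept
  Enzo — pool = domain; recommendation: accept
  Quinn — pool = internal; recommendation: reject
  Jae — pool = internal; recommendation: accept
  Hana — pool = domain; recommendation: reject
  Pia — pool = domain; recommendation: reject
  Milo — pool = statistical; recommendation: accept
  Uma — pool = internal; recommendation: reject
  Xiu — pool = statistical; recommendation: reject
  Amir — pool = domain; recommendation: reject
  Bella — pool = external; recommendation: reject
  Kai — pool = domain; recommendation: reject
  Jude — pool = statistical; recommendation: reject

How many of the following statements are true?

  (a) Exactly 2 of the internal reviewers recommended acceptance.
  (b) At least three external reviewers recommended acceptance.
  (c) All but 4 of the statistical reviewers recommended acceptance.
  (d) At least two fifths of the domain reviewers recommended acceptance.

0

(a) internal: |A| = 8, |A ∩ B| = 1; needs |A ∩ B| = 2 — false.
(b) external: |A| = 6, |A ∩ B| = 2; needs |A ∩ B| ≥ 3 — false.
(c) statistical: |A| = 8, |A ∩ B| = 3; needs |A ∖ B| = 4 — false.
(d) domain: |A| = 6, |A ∩ B| = 2; needs |A ∩ B| / |A| ≥ 2/5 — false.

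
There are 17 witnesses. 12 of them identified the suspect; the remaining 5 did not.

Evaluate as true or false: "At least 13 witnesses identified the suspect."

False

Truth condition: |A ∩ B| ≥ 13.
|A| = 17, |A ∩ B| = 12, |A ∖ B| = 5.
|A ∩ B| = 12, so the statement is false.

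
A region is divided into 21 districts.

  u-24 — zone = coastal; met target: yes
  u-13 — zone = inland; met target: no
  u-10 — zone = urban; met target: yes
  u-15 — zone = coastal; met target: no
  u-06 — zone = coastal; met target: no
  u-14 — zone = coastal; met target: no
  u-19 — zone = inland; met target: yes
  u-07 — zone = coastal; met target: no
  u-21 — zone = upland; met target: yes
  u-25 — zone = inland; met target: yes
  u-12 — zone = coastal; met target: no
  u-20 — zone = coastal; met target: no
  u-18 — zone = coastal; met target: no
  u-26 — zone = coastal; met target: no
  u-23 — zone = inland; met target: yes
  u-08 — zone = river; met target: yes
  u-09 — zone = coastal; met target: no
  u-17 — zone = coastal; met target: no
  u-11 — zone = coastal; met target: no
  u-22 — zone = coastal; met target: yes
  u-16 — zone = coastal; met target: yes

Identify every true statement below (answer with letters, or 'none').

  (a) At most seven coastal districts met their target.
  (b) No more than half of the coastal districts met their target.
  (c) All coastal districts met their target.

(a), (b)

|A| = 14, |A ∩ B| = 3, |A ∖ B| = 11.
(a) |A ∩ B| ≤ 7: holds.
(b) |A ∩ B| ≤ |A ∖ B|: holds.
(c) A ⊆ B, i.e. every element of A is in B (|A ∖ B| = 0): fails.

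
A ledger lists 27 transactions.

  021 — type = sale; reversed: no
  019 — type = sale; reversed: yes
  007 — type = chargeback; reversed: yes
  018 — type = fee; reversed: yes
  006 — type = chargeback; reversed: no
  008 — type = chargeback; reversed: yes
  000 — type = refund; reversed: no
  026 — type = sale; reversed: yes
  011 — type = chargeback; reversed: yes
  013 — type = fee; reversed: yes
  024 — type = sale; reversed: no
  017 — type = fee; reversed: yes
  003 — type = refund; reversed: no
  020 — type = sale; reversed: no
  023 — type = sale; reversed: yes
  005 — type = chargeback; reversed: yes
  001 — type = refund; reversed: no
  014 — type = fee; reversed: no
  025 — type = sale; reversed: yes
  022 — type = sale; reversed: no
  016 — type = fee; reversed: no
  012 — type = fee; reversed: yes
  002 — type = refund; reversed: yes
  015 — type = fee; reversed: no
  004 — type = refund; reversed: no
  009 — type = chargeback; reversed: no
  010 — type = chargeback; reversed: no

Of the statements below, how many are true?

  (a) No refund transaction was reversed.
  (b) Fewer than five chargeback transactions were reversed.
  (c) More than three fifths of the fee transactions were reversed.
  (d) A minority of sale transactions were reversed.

(a) refund: |A| = 5, |A ∩ B| = 1; needs A ∩ B = ∅ (|A ∩ B| = 0) — false.
(b) chargeback: |A| = 7, |A ∩ B| = 4; needs |A ∩ B| < 5 — true.
(c) fee: |A| = 7, |A ∩ B| = 4; needs |A ∩ B| / |A| > 3/5 — false.
(d) sale: |A| = 8, |A ∩ B| = 4; needs |A ∩ B| < |A ∖ B| — false.

1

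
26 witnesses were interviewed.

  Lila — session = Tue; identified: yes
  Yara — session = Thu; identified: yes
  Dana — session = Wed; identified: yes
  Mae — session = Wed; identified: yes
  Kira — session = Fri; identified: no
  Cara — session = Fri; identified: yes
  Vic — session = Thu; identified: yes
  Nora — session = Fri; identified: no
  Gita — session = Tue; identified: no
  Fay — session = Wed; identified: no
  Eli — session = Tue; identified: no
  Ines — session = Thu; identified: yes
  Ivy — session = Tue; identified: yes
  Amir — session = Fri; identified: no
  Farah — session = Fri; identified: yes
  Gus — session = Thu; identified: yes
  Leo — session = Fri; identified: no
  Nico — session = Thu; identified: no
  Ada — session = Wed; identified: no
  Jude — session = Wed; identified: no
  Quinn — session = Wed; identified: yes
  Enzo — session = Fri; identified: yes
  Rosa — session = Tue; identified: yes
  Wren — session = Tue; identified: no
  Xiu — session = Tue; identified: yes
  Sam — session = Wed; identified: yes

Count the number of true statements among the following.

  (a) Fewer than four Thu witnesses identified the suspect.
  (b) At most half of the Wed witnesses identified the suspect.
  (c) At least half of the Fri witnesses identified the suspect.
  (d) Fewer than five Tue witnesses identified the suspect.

(a) Thu: |A| = 5, |A ∩ B| = 4; needs |A ∩ B| < 4 — false.
(b) Wed: |A| = 7, |A ∩ B| = 4; needs |A ∩ B| ≤ |A ∖ B| — false.
(c) Fri: |A| = 7, |A ∩ B| = 3; needs |A ∩ B| ≥ |A ∖ B| — false.
(d) Tue: |A| = 7, |A ∩ B| = 4; needs |A ∩ B| < 5 — true.

1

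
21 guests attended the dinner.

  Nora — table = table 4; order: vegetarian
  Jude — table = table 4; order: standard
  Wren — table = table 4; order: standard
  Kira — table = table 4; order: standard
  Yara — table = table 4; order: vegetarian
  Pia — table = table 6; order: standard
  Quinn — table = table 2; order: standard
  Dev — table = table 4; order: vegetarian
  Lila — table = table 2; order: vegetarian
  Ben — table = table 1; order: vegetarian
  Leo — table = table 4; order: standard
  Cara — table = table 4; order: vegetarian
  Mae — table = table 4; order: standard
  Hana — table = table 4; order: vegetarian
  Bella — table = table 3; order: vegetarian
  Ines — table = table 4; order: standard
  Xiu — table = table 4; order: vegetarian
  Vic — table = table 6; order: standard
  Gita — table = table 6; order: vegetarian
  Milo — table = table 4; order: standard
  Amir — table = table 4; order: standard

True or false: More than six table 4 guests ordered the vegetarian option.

The determiner here denotes the relation: |A ∩ B| > 6.
A (the restrictor) = {Nora, Jude, Wren, Kira, Yara, Dev, Leo, Cara, Mae, Hana, Ines, Xiu, Milo, Amir}, |A| = 14.
A ∩ B = {Nora, Yara, Dev, Cara, Hana, Xiu}, so |A ∩ B| = 6.
|A ∩ B| = 6, so the statement is false.

False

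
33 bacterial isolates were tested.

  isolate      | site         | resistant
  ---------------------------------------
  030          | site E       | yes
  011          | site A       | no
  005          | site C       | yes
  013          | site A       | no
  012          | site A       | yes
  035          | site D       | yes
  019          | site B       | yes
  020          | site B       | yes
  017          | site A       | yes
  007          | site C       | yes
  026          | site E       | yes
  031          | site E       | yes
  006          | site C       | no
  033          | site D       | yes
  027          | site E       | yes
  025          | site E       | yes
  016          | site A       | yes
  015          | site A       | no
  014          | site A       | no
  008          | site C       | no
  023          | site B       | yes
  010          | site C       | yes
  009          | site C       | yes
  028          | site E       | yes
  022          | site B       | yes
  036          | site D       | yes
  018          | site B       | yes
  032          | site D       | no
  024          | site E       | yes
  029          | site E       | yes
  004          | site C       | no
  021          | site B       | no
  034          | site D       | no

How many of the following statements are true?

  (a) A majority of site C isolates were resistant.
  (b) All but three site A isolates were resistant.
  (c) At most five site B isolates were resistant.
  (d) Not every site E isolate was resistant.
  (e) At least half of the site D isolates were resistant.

3

(a) site C: |A| = 7, |A ∩ B| = 4; needs |A ∩ B| > |A ∖ B| — true.
(b) site A: |A| = 7, |A ∩ B| = 3; needs |A ∖ B| = 3 — false.
(c) site B: |A| = 6, |A ∩ B| = 5; needs |A ∩ B| ≤ 5 — true.
(d) site E: |A| = 8, |A ∩ B| = 8; needs A ⊄ B (|A ∖ B| ≥ 1) — false.
(e) site D: |A| = 5, |A ∩ B| = 3; needs |A ∩ B| ≥ |A ∖ B| — true.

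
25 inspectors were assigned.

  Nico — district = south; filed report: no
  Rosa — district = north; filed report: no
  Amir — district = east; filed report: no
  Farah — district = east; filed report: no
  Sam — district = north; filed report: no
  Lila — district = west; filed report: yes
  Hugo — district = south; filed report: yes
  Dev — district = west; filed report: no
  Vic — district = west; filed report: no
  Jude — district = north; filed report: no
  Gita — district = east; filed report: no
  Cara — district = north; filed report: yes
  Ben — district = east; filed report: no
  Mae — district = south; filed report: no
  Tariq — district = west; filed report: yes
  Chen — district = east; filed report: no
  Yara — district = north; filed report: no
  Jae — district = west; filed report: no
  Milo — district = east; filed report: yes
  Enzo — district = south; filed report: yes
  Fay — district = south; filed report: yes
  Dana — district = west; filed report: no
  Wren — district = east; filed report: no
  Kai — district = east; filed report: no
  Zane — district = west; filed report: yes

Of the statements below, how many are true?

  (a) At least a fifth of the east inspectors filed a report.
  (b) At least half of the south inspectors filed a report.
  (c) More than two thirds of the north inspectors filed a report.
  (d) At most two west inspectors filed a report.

(a) east: |A| = 8, |A ∩ B| = 1; needs |A ∩ B| / |A| ≥ 1/5 — false.
(b) south: |A| = 5, |A ∩ B| = 3; needs |A ∩ B| ≥ |A ∖ B| — true.
(c) north: |A| = 5, |A ∩ B| = 1; needs |A ∩ B| / |A| > 2/3 — false.
(d) west: |A| = 7, |A ∩ B| = 3; needs |A ∩ B| ≤ 2 — false.

1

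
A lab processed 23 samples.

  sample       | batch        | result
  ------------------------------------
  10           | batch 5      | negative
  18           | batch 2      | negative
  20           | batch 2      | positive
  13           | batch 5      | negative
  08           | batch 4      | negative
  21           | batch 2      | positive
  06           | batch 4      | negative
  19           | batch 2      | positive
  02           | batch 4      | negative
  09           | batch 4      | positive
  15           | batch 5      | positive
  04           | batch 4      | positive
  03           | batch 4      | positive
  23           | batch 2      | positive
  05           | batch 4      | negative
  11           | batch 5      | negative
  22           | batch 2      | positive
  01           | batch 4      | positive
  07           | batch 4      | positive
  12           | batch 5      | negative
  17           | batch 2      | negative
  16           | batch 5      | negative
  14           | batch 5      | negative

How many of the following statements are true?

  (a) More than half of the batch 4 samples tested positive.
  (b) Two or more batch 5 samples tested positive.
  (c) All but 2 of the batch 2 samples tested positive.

2

(a) batch 4: |A| = 9, |A ∩ B| = 5; needs |A ∩ B| > |A ∖ B| — true.
(b) batch 5: |A| = 7, |A ∩ B| = 1; needs |A ∩ B| ≥ 2 — false.
(c) batch 2: |A| = 7, |A ∩ B| = 5; needs |A ∖ B| = 2 — true.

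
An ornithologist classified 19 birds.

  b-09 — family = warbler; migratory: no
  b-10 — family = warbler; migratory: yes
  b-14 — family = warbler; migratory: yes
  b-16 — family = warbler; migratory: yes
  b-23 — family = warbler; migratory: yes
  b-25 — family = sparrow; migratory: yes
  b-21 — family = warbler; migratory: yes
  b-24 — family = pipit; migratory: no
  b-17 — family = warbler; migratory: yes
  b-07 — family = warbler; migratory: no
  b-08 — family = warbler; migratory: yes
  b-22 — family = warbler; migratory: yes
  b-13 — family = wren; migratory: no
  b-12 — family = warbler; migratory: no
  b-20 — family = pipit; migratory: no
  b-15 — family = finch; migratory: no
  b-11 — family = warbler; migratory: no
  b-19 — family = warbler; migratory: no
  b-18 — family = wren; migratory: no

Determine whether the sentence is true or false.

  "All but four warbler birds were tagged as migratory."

False

Truth condition: |A ∖ B| = 4.
A (the restrictor) = {b-09, b-10, b-14, b-16, b-23, b-21, b-17, b-07, b-08, b-22, b-12, b-11, b-19}, |A| = 13.
A ∖ B = {b-09, b-07, b-12, b-11, b-19}, so |A ∖ B| = 5.
|A ∖ B| = 5, so the statement is false.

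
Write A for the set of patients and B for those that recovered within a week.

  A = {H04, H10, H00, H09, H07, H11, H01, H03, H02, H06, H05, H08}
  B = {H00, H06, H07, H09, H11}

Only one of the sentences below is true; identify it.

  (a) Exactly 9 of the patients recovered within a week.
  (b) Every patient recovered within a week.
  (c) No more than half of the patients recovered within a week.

(c)

|A| = 12, |A ∩ B| = 5, |A ∖ B| = 7.
(a) requires |A ∩ B| = 9: false.
(b) requires A ⊆ B, i.e. every element of A is in B (|A ∖ B| = 0): false.
(c) requires |A ∩ B| ≤ |A ∖ B|: true.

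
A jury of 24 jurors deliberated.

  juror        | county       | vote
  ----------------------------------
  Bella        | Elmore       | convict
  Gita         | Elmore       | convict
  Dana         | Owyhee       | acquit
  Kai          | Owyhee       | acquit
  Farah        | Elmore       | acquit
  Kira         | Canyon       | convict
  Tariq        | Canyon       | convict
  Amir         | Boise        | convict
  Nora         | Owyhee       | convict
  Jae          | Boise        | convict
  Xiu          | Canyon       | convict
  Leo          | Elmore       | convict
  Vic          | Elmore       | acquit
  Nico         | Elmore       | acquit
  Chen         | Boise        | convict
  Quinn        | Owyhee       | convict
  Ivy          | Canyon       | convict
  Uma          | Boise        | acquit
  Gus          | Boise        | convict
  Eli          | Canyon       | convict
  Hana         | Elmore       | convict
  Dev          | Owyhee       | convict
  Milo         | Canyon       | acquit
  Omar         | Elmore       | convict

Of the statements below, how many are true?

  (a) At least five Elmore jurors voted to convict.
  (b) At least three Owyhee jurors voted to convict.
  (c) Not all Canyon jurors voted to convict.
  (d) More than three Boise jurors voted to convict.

4

(a) Elmore: |A| = 8, |A ∩ B| = 5; needs |A ∩ B| ≥ 5 — true.
(b) Owyhee: |A| = 5, |A ∩ B| = 3; needs |A ∩ B| ≥ 3 — true.
(c) Canyon: |A| = 6, |A ∩ B| = 5; needs A ⊄ B (|A ∖ B| ≥ 1) — true.
(d) Boise: |A| = 5, |A ∩ B| = 4; needs |A ∩ B| > 3 — true.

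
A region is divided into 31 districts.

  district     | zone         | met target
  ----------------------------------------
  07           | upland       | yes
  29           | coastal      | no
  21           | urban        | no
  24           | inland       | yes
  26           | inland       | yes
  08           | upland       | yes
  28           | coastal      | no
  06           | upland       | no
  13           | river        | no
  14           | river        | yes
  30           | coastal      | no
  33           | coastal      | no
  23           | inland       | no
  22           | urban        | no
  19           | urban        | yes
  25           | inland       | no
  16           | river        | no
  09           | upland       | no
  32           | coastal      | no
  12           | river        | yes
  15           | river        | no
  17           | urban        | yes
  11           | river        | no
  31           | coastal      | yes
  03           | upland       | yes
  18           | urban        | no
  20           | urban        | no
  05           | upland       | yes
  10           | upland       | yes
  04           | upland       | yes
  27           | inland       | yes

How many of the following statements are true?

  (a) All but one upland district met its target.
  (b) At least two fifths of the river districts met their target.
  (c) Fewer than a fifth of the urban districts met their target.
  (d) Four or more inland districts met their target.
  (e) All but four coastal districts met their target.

(a) upland: |A| = 8, |A ∩ B| = 6; needs |A ∖ B| = 1 — false.
(b) river: |A| = 6, |A ∩ B| = 2; needs |A ∩ B| / |A| ≥ 2/5 — false.
(c) urban: |A| = 6, |A ∩ B| = 2; needs |A ∩ B| / |A| < 1/5 — false.
(d) inland: |A| = 5, |A ∩ B| = 3; needs |A ∩ B| ≥ 4 — false.
(e) coastal: |A| = 6, |A ∩ B| = 1; needs |A ∖ B| = 4 — false.

0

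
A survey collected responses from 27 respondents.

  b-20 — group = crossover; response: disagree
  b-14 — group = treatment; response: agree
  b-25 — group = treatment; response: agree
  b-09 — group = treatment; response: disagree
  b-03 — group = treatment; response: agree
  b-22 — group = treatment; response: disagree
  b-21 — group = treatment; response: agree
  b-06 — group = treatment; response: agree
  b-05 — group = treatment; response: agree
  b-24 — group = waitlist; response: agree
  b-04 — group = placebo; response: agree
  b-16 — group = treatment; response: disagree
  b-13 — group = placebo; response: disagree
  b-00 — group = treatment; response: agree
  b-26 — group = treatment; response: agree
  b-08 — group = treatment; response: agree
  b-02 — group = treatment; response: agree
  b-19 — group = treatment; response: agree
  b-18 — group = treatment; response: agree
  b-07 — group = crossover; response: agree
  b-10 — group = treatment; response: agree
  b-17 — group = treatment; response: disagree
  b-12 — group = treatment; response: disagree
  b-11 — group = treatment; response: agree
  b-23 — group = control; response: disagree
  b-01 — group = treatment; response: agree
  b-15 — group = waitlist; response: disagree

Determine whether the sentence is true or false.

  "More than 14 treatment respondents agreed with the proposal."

Truth condition: |A ∩ B| > 14.
|A| = 20, |A ∩ B| = 15, |A ∖ B| = 5.
|A ∩ B| = 15, so the statement is true.

True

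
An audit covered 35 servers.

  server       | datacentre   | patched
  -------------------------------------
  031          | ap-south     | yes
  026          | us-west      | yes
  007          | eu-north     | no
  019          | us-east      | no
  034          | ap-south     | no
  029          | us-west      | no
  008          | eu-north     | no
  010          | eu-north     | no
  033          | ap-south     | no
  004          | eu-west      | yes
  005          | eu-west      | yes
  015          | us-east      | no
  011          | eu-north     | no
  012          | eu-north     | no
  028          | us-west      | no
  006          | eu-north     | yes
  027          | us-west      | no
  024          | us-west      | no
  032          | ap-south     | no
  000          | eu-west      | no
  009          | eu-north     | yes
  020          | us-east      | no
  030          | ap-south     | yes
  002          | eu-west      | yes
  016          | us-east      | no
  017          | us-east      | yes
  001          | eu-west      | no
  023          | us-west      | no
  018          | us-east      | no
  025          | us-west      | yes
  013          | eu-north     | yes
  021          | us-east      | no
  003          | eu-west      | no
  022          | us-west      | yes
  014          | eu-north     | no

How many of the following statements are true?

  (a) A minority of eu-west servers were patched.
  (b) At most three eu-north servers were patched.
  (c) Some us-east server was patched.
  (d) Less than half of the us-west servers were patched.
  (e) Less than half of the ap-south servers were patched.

(a) eu-west: |A| = 6, |A ∩ B| = 3; needs |A ∩ B| < |A ∖ B| — false.
(b) eu-north: |A| = 9, |A ∩ B| = 3; needs |A ∩ B| ≤ 3 — true.
(c) us-east: |A| = 7, |A ∩ B| = 1; needs A ∩ B ≠ ∅ (|A ∩ B| ≥ 1) — true.
(d) us-west: |A| = 8, |A ∩ B| = 3; needs |A ∩ B| < |A ∖ B| — true.
(e) ap-south: |A| = 5, |A ∩ B| = 2; needs |A ∩ B| < |A ∖ B| — true.

4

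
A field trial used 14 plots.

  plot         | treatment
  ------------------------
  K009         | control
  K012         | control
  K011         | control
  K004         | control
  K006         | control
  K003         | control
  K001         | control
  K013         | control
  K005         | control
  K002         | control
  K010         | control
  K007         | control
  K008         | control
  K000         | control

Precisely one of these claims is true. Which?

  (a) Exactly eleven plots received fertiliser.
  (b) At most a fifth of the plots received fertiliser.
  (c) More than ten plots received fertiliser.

|A| = 14, |A ∩ B| = 0, |A ∖ B| = 14.
(a) requires |A ∩ B| = 11: false.
(b) requires |A ∩ B| / |A| ≤ 1/5: true.
(c) requires |A ∩ B| > 10: false.

(b)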